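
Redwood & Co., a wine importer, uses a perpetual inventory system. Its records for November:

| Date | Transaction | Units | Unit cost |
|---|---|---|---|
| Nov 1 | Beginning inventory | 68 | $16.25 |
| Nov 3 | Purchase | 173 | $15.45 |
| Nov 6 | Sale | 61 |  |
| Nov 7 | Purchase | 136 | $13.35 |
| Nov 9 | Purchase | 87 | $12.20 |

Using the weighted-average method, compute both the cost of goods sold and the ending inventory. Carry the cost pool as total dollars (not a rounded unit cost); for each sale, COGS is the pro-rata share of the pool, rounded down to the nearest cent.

After Nov 1: 68 on hand, pool $1,105.00 (≈ $16.2500 each)
After Nov 3: 241 on hand, pool $3,777.85 (≈ $15.6757 each)
Nov 6, sell 61: 61/241 × $3,777.85 → $956.21
After Nov 7: 316 on hand, pool $4,637.24 (≈ $14.6748 each)
After Nov 9: 403 on hand, pool $5,698.64 (≈ $14.1405 each)
Ending inventory (cost pool remaining) = $5,698.64

COGS = $956.21; ending inventory = $5,698.64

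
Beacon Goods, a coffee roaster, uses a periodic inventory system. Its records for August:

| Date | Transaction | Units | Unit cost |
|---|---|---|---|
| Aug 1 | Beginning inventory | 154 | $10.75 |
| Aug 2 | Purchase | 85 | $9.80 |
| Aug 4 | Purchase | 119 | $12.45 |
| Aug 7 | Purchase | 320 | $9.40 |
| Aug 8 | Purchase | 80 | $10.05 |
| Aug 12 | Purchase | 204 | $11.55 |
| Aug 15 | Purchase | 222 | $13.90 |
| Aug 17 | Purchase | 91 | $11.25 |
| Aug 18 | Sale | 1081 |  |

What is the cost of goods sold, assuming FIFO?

Aug 18, 1081 sold [FIFO — oldest first]: 154 @ $10.75 + 85 @ $9.80 + 119 @ $12.45 + 320 @ $9.40 + 80 @ $10.05 + 204 @ $11.55 + 119 @ $13.90 = $11,792.35
Ending inventory: 103 @ $13.90 + 91 @ $11.25 = $2,455.45

COGS = $11,792.35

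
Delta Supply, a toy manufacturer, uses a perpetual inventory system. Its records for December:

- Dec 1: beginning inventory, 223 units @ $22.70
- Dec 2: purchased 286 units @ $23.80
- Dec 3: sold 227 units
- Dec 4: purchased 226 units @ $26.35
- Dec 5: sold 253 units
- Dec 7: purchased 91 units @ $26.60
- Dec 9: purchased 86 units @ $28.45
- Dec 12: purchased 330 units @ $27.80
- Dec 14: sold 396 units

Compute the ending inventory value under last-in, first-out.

Dec 3, 227 sold [LIFO — newest first]: 227 @ $23.80 = $5,402.60
Dec 5, 253 sold [LIFO — newest first]: 226 @ $26.35 + 27 @ $23.80 = $6,597.70
Dec 14, 396 sold [LIFO — newest first]: 330 @ $27.80 + 66 @ $28.45 = $11,051.70
Total COGS = $5,402.60 + $6,597.70 + $11,051.70 = $23,052.00
Ending inventory: 223 @ $22.70 + 32 @ $23.80 + 91 @ $26.60 + 20 @ $28.45 = $8,813.30
Check: goods available $31,865.30 = COGS $23,052.00 + ending $8,813.30

Ending inventory = $8,813.30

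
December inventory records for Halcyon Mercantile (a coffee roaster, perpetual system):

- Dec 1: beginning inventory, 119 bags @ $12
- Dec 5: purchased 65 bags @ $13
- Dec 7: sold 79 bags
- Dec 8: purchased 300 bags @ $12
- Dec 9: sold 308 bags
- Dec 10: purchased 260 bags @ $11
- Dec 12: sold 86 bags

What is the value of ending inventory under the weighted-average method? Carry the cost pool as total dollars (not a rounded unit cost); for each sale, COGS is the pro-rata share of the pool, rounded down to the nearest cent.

Ending inventory = $3,061.39

After Dec 1: 119 on hand, pool $1,428.00 (≈ $12.0000 each)
After Dec 5: 184 on hand, pool $2,273.00 (≈ $12.3533 each)
Dec 7, sell 79: 79/184 × $2,273.00 → $975.90
After Dec 8: 405 on hand, pool $4,897.10 (≈ $12.0916 each)
Dec 9, sell 308: 308/405 × $4,897.10 → $3,724.21
After Dec 10: 357 on hand, pool $4,032.89 (≈ $11.2966 each)
Dec 12, sell 86: 86/357 × $4,032.89 → $971.50
Total COGS = $975.90 + $3,724.21 + $971.50 = $5,671.61
Ending inventory (cost pool remaining) = $3,061.39
Check: goods available $8,733.00 = COGS $5,671.61 + ending $3,061.39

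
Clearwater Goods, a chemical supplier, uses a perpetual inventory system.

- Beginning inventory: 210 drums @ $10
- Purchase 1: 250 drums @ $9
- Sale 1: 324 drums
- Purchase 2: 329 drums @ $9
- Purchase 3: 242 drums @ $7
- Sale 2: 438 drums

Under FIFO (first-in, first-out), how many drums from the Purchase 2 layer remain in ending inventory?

27

Sale 1 (324) [FIFO — oldest first]: 210 @ $10 + 114 @ $9 = $3,126
Sale 2 (438) [FIFO — oldest first]: 136 @ $9 + 302 @ $9 = $3,942
Total COGS = $3,126 + $3,942 = $7,068
Ending inventory: 27 @ $9 + 242 @ $7 = $1,937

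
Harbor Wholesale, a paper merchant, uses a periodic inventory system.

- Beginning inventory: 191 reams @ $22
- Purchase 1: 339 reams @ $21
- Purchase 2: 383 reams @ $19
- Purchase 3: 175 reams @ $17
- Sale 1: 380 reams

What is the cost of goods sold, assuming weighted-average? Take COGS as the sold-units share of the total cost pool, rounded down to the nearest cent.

COGS = $7,534.68

Sale 1, sell 380: 380/1088 × $21,573.00 → $7,534.68
Ending inventory (cost pool remaining) = $14,038.32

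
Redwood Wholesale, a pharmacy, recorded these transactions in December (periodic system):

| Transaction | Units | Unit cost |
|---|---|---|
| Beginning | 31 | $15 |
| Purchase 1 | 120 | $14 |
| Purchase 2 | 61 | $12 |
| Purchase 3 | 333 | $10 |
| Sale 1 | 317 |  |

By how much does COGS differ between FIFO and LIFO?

FIFO COGS: 31 @ $15 + 120 @ $14 + 61 @ $12 + 105 @ $10 = $3,927
LIFO COGS: 317 @ $10 = $3,170
Difference = |$3,927 − $3,170| = $757

$757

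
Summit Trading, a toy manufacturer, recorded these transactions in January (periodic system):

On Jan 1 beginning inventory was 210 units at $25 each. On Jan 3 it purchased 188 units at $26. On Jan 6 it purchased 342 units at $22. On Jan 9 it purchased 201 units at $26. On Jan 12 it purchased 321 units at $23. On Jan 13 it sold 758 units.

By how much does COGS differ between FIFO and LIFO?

FIFO COGS: 210 @ $25 + 188 @ $26 + 342 @ $22 + 18 @ $26 = $18,130
LIFO COGS: 321 @ $23 + 201 @ $26 + 236 @ $22 = $17,801
Difference = |$18,130 − $17,801| = $329

$329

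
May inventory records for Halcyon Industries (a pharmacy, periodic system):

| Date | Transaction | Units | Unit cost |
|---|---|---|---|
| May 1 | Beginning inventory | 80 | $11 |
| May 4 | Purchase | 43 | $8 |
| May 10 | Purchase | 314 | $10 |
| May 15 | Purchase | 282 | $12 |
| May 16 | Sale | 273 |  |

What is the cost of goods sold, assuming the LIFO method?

COGS = $3,276

May 16, 273 sold [LIFO — newest first]: 273 @ $12 = $3,276
Ending inventory: 80 @ $11 + 43 @ $8 + 314 @ $10 + 9 @ $12 = $4,472
Check: goods available $7,748 = COGS $3,276 + ending $4,472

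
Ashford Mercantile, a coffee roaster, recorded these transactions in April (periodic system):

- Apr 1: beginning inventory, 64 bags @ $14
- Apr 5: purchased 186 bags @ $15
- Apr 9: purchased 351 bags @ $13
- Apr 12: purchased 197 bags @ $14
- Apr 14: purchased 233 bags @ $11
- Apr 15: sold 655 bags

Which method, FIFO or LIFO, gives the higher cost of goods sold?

FIFO COGS: 64 @ $14 + 186 @ $15 + 351 @ $13 + 54 @ $14 = $9,005
LIFO COGS: 233 @ $11 + 197 @ $14 + 225 @ $13 = $8,246

FIFO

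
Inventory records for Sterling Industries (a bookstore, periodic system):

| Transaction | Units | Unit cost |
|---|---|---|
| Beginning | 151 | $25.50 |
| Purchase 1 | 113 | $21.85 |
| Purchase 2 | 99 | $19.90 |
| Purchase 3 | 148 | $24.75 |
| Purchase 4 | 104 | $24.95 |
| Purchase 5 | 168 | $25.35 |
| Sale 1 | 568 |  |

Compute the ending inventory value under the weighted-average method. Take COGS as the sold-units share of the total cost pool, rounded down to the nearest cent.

Ending inventory = $5,163.92

Sale 1, sell 568: 568/783 × $18,806.25 → $13,642.33
Ending inventory (cost pool remaining) = $5,163.92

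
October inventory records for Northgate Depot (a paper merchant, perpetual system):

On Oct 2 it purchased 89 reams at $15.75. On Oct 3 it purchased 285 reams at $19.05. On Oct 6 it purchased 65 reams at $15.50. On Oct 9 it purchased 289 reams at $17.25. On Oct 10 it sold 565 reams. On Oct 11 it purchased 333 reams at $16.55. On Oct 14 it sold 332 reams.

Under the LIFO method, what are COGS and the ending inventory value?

COGS = $15,506.90; ending inventory = $2,828.00

Oct 10, 565 sold [LIFO — newest first]: 289 @ $17.25 + 65 @ $15.50 + 211 @ $19.05 = $10,012.30
Oct 14, 332 sold [LIFO — newest first]: 332 @ $16.55 = $5,494.60
Total COGS = $10,012.30 + $5,494.60 = $15,506.90
Ending inventory: 89 @ $15.75 + 74 @ $19.05 + 1 @ $16.55 = $2,828.00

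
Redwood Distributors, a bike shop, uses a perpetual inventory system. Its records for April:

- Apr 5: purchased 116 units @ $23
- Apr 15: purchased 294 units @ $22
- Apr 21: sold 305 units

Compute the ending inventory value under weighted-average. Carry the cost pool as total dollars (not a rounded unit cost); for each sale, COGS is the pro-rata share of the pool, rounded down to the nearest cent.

After Apr 5: 116 on hand, pool $2,668.00 (≈ $23.0000 each)
After Apr 15: 410 on hand, pool $9,136.00 (≈ $22.2829 each)
Apr 21, sell 305: 305/410 × $9,136.00 → $6,796.29
Ending inventory (cost pool remaining) = $2,339.71

Ending inventory = $2,339.71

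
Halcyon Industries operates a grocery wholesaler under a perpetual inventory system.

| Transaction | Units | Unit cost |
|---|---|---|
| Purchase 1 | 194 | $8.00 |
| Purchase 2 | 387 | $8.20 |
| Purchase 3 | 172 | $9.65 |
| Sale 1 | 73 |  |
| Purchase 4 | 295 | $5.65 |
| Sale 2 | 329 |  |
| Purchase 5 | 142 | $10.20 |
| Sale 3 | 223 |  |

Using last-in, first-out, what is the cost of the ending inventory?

Sale 1 (73) [LIFO — newest first]: 73 @ $9.65 = $704.45
Sale 2 (329) [LIFO — newest first]: 295 @ $5.65 + 34 @ $9.65 = $1,994.85
Sale 3 (223) [LIFO — newest first]: 142 @ $10.20 + 65 @ $9.65 + 16 @ $8.20 = $2,206.85
Total COGS = $704.45 + $1,994.85 + $2,206.85 = $4,906.15
Ending inventory: 194 @ $8.00 + 371 @ $8.20 = $4,594.20
Check: goods available $9,500.35 = COGS $4,906.15 + ending $4,594.20

Ending inventory = $4,594.20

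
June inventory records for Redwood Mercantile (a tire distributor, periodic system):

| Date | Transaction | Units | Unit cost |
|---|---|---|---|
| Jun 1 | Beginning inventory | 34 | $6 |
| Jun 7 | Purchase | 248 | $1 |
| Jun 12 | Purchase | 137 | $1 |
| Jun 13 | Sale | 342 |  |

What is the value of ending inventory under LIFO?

Jun 13, 342 sold [LIFO — newest first]: 137 @ $1 + 205 @ $1 = $342
Ending inventory: 34 @ $6 + 43 @ $1 = $247

Ending inventory = $247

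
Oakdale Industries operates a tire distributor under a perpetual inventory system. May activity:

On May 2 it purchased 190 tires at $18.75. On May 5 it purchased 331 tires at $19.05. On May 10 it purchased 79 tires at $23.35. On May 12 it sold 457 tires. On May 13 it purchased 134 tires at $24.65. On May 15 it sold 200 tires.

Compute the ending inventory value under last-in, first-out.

May 12, 457 sold [LIFO — newest first]: 79 @ $23.35 + 331 @ $19.05 + 47 @ $18.75 = $9,031.45
May 15, 200 sold [LIFO — newest first]: 134 @ $24.65 + 66 @ $18.75 = $4,540.60
Total COGS = $9,031.45 + $4,540.60 = $13,572.05
Ending inventory: 77 @ $18.75 = $1,443.75

Ending inventory = $1,443.75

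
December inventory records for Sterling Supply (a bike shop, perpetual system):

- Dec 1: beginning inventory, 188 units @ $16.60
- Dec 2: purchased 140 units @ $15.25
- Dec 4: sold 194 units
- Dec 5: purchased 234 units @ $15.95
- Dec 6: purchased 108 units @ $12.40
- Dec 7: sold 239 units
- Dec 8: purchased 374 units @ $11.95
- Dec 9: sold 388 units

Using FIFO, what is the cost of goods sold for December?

COGS = $12,131.75

Dec 4, 194 sold [FIFO — oldest first]: 188 @ $16.60 + 6 @ $15.25 = $3,212.30
Dec 7, 239 sold [FIFO — oldest first]: 134 @ $15.25 + 105 @ $15.95 = $3,718.25
Dec 9, 388 sold [FIFO — oldest first]: 129 @ $15.95 + 108 @ $12.40 + 151 @ $11.95 = $5,201.20
Total COGS = $3,212.30 + $3,718.25 + $5,201.20 = $12,131.75
Ending inventory: 223 @ $11.95 = $2,664.85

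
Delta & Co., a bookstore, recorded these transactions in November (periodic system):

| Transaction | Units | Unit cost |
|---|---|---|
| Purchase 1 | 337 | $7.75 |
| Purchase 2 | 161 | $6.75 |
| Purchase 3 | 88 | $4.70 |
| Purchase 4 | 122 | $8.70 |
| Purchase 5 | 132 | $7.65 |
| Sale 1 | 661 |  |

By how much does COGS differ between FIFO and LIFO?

$31.45

FIFO COGS: 337 @ $7.75 + 161 @ $6.75 + 88 @ $4.70 + 75 @ $8.70 = $4,764.60
LIFO COGS: 132 @ $7.65 + 122 @ $8.70 + 88 @ $4.70 + 161 @ $6.75 + 158 @ $7.75 = $4,796.05
Difference = |$4,764.60 − $4,796.05| = $31.45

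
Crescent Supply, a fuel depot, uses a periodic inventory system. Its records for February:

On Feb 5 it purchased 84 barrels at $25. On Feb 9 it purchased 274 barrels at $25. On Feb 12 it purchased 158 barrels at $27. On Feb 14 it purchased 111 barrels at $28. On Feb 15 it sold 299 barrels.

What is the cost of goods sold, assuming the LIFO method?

COGS = $8,124

Feb 15, 299 sold [LIFO — newest first]: 111 @ $28 + 158 @ $27 + 30 @ $25 = $8,124
Ending inventory: 84 @ $25 + 244 @ $25 = $8,200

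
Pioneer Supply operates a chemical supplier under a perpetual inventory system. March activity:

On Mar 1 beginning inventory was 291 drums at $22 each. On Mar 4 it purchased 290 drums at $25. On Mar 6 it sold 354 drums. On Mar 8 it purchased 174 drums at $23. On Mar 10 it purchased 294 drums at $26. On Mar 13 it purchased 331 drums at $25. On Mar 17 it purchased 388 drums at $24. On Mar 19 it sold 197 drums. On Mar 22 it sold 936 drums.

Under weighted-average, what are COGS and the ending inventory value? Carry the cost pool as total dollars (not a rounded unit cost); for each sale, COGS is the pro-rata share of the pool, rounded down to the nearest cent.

After Mar 1: 291 on hand, pool $6,402.00 (≈ $22.0000 each)
After Mar 4: 581 on hand, pool $13,652.00 (≈ $23.4974 each)
Mar 6, sell 354: 354/581 × $13,652.00 → $8,318.08
After Mar 8: 401 on hand, pool $9,335.92 (≈ $23.2816 each)
After Mar 10: 695 on hand, pool $16,979.92 (≈ $24.4315 each)
After Mar 13: 1026 on hand, pool $25,254.92 (≈ $24.6149 each)
After Mar 17: 1414 on hand, pool $34,566.92 (≈ $24.4462 each)
Mar 19, sell 197: 197/1414 × $34,566.92 → $4,815.90
Mar 22, sell 936: 936/1217 × $29,751.02 → $22,881.63
Total COGS = $8,318.08 + $4,815.90 + $22,881.63 = $36,015.61
Ending inventory (cost pool remaining) = $6,869.39

COGS = $36,015.61; ending inventory = $6,869.39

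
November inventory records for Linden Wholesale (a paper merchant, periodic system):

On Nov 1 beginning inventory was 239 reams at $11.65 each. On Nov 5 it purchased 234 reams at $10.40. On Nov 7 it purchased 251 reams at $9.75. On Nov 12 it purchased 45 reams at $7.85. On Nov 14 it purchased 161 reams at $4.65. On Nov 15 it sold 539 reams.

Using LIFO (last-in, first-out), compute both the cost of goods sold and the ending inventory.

Nov 15, 539 sold [LIFO — newest first]: 161 @ $4.65 + 45 @ $7.85 + 251 @ $9.75 + 82 @ $10.40 = $4,401.95
Ending inventory: 239 @ $11.65 + 152 @ $10.40 = $4,365.15
Check: goods available $8,767.10 = COGS $4,401.95 + ending $4,365.15

COGS = $4,401.95; ending inventory = $4,365.15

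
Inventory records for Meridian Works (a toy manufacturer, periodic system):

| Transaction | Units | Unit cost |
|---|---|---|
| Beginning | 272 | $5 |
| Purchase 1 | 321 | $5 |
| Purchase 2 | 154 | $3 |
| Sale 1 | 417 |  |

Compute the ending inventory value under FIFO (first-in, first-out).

Sale 1 (417) [FIFO — oldest first]: 272 @ $5 + 145 @ $5 = $2,085
Ending inventory: 176 @ $5 + 154 @ $3 = $1,342

Ending inventory = $1,342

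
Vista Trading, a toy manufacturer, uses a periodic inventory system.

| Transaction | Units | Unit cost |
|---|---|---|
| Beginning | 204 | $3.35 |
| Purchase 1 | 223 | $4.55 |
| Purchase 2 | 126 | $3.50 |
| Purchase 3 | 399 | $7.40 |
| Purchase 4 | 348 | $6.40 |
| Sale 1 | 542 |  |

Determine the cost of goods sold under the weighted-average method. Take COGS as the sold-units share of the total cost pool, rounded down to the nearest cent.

Sale 1, sell 542: 542/1300 × $7,318.85 → $3,051.39
Ending inventory (cost pool remaining) = $4,267.46

COGS = $3,051.39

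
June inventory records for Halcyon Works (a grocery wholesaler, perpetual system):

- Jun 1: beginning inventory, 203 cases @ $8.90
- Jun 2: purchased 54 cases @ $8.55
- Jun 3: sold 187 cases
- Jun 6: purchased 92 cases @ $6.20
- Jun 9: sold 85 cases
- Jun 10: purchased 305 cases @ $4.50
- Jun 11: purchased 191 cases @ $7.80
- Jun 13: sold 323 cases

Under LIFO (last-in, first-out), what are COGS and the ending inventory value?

COGS = $4,256.20; ending inventory = $1,444.90

Jun 3, 187 sold [LIFO — newest first]: 54 @ $8.55 + 133 @ $8.90 = $1,645.40
Jun 9, 85 sold [LIFO — newest first]: 85 @ $6.20 = $527.00
Jun 13, 323 sold [LIFO — newest first]: 191 @ $7.80 + 132 @ $4.50 = $2,083.80
Total COGS = $1,645.40 + $527.00 + $2,083.80 = $4,256.20
Ending inventory: 70 @ $8.90 + 7 @ $6.20 + 173 @ $4.50 = $1,444.90
Check: goods available $5,701.10 = COGS $4,256.20 + ending $1,444.90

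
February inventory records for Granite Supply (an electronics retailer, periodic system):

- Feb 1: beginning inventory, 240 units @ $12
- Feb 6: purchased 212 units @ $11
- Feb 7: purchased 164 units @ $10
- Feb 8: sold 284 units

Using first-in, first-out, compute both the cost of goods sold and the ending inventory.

COGS = $3,364; ending inventory = $3,488

Feb 8, 284 sold [FIFO — oldest first]: 240 @ $12 + 44 @ $11 = $3,364
Ending inventory: 168 @ $11 + 164 @ $10 = $3,488
Check: goods available $6,852 = COGS $3,364 + ending $3,488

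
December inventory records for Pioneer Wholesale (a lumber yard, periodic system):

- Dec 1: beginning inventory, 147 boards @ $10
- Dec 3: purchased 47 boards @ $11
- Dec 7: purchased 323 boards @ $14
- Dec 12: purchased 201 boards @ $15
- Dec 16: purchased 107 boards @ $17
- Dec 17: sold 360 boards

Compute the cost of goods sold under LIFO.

Dec 17, 360 sold [LIFO — newest first]: 107 @ $17 + 201 @ $15 + 52 @ $14 = $5,562
Ending inventory: 147 @ $10 + 47 @ $11 + 271 @ $14 = $5,781

COGS = $5,562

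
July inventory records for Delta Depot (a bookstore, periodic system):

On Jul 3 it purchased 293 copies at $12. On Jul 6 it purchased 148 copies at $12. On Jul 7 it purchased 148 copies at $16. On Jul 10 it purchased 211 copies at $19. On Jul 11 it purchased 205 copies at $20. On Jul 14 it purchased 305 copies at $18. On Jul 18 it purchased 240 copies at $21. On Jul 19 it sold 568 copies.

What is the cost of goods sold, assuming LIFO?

COGS = $10,990

Jul 19, 568 sold [LIFO — newest first]: 240 @ $21 + 305 @ $18 + 23 @ $20 = $10,990
Ending inventory: 293 @ $12 + 148 @ $12 + 148 @ $16 + 211 @ $19 + 182 @ $20 = $15,309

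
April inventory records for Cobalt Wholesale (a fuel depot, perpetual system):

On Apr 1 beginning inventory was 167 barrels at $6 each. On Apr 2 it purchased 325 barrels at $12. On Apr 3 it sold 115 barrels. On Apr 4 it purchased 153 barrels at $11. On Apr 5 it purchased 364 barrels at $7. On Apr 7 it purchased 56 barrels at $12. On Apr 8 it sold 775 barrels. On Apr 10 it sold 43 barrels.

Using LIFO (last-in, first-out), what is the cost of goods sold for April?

COGS = $9,013

Apr 3, 115 sold [LIFO — newest first]: 115 @ $12 = $1,380
Apr 8, 775 sold [LIFO — newest first]: 56 @ $12 + 364 @ $7 + 153 @ $11 + 202 @ $12 = $7,327
Apr 10, 43 sold [LIFO — newest first]: 8 @ $12 + 35 @ $6 = $306
Total COGS = $1,380 + $7,327 + $306 = $9,013
Ending inventory: 132 @ $6 = $792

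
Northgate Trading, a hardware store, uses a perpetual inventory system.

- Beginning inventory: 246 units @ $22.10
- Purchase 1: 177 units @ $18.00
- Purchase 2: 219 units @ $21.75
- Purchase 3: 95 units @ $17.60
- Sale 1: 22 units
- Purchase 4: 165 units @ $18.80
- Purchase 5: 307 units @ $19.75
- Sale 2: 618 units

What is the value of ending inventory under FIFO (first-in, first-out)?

Ending inventory = $10,880.75

Sale 1 (22) [FIFO — oldest first]: 22 @ $22.10 = $486.20
Sale 2 (618) [FIFO — oldest first]: 224 @ $22.10 + 177 @ $18.00 + 217 @ $21.75 = $12,856.15
Total COGS = $486.20 + $12,856.15 = $13,342.35
Ending inventory: 2 @ $21.75 + 95 @ $17.60 + 165 @ $18.80 + 307 @ $19.75 = $10,880.75
Check: goods available $24,223.10 = COGS $13,342.35 + ending $10,880.75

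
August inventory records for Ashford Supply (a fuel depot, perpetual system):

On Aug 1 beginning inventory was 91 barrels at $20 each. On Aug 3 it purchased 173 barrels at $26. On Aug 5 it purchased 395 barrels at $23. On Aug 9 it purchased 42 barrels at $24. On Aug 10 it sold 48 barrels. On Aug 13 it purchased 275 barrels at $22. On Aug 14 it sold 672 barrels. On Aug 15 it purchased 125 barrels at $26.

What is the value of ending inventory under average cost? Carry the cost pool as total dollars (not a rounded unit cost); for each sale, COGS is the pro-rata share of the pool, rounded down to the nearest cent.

Ending inventory = $9,136.15

After Aug 1: 91 on hand, pool $1,820.00 (≈ $20.0000 each)
After Aug 3: 264 on hand, pool $6,318.00 (≈ $23.9318 each)
After Aug 5: 659 on hand, pool $15,403.00 (≈ $23.3733 each)
After Aug 9: 701 on hand, pool $16,411.00 (≈ $23.4108 each)
Aug 10, sell 48: 48/701 × $16,411.00 → $1,123.72
After Aug 13: 928 on hand, pool $21,337.28 (≈ $22.9928 each)
Aug 14, sell 672: 672/928 × $21,337.28 → $15,451.13
After Aug 15: 381 on hand, pool $9,136.15 (≈ $23.9794 each)
Total COGS = $1,123.72 + $15,451.13 = $16,574.85
Ending inventory (cost pool remaining) = $9,136.15
Check: goods available $25,711.00 = COGS $16,574.85 + ending $9,136.15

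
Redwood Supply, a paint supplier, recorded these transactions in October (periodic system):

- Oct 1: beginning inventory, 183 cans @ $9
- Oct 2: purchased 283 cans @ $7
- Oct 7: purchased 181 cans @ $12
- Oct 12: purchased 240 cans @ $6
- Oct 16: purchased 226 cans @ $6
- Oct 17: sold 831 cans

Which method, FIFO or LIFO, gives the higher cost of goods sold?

FIFO COGS: 183 @ $9 + 283 @ $7 + 181 @ $12 + 184 @ $6 = $6,904
LIFO COGS: 226 @ $6 + 240 @ $6 + 181 @ $12 + 184 @ $7 = $6,256

FIFO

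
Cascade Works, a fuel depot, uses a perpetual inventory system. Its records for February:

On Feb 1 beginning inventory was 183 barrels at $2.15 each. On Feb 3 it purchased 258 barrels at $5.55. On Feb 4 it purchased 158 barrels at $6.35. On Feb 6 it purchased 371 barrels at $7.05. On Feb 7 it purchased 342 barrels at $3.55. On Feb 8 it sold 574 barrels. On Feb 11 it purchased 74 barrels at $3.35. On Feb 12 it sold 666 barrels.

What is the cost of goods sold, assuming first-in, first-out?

Feb 8, 574 sold [FIFO — oldest first]: 183 @ $2.15 + 258 @ $5.55 + 133 @ $6.35 = $2,669.90
Feb 12, 666 sold [FIFO — oldest first]: 25 @ $6.35 + 371 @ $7.05 + 270 @ $3.55 = $3,732.80
Total COGS = $2,669.90 + $3,732.80 = $6,402.70
Ending inventory: 72 @ $3.55 + 74 @ $3.35 = $503.50

COGS = $6,402.70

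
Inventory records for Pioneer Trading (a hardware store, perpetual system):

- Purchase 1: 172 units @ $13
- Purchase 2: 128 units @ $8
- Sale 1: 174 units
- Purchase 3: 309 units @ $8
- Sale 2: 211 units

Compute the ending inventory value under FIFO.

Sale 1 (174) [FIFO — oldest first]: 172 @ $13 + 2 @ $8 = $2,252
Sale 2 (211) [FIFO — oldest first]: 126 @ $8 + 85 @ $8 = $1,688
Total COGS = $2,252 + $1,688 = $3,940
Ending inventory: 224 @ $8 = $1,792

Ending inventory = $1,792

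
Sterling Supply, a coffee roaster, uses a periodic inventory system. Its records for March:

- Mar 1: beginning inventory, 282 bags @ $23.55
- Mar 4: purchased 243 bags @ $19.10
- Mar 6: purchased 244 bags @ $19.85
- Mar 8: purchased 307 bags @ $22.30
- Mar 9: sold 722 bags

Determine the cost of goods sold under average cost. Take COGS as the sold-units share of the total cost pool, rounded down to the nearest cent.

COGS = $15,414.23

Mar 9, sell 722: 722/1076 × $22,971.90 → $15,414.23
Ending inventory (cost pool remaining) = $7,557.67
Check: goods available $22,971.90 = COGS $15,414.23 + ending $7,557.67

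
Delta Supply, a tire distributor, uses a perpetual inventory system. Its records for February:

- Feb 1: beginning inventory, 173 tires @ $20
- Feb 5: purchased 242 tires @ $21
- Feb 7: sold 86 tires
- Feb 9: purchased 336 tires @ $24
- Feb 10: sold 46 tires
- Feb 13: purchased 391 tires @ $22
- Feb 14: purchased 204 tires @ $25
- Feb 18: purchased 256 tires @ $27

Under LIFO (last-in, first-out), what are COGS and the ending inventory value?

COGS = $2,910; ending inventory = $34,310

Feb 7, 86 sold [LIFO — newest first]: 86 @ $21 = $1,806
Feb 10, 46 sold [LIFO — newest first]: 46 @ $24 = $1,104
Total COGS = $1,806 + $1,104 = $2,910
Ending inventory: 173 @ $20 + 156 @ $21 + 290 @ $24 + 391 @ $22 + 204 @ $25 + 256 @ $27 = $34,310
Check: goods available $37,220 = COGS $2,910 + ending $34,310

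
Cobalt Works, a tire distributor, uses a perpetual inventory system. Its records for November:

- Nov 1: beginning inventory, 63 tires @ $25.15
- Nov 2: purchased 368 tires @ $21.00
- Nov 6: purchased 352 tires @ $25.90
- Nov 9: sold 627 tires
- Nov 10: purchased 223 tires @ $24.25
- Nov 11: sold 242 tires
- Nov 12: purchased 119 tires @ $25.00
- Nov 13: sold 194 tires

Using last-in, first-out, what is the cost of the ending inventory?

Ending inventory = $1,559.30

Nov 9, 627 sold [LIFO — newest first]: 352 @ $25.90 + 275 @ $21.00 = $14,891.80
Nov 11, 242 sold [LIFO — newest first]: 223 @ $24.25 + 19 @ $21.00 = $5,806.75
Nov 13, 194 sold [LIFO — newest first]: 119 @ $25.00 + 74 @ $21.00 + 1 @ $25.15 = $4,554.15
Total COGS = $14,891.80 + $5,806.75 + $4,554.15 = $25,252.70
Ending inventory: 62 @ $25.15 = $1,559.30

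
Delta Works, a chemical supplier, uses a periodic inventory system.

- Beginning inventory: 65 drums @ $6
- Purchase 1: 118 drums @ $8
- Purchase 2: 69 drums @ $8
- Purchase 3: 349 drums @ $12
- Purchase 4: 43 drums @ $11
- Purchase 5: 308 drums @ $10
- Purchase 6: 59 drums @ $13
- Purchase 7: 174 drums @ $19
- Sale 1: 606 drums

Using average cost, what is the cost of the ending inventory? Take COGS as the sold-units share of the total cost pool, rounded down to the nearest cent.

Ending inventory = $6,693.93

Sale 1, sell 606: 606/1185 × $13,700.00 → $7,006.07
Ending inventory (cost pool remaining) = $6,693.93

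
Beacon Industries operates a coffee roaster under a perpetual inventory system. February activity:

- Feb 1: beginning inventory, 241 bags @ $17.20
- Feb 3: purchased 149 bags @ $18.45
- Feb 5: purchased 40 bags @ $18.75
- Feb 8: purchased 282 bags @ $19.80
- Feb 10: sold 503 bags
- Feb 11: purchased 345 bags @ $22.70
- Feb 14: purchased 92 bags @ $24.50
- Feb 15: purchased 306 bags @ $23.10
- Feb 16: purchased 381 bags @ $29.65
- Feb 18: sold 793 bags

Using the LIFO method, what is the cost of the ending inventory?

Ending inventory = $11,108.50

Feb 10, 503 sold [LIFO — newest first]: 282 @ $19.80 + 40 @ $18.75 + 149 @ $18.45 + 32 @ $17.20 = $9,633.05
Feb 18, 793 sold [LIFO — newest first]: 381 @ $29.65 + 306 @ $23.10 + 92 @ $24.50 + 14 @ $22.70 = $20,937.05
Total COGS = $9,633.05 + $20,937.05 = $30,570.10
Ending inventory: 209 @ $17.20 + 331 @ $22.70 = $11,108.50
Check: goods available $41,678.60 = COGS $30,570.10 + ending $11,108.50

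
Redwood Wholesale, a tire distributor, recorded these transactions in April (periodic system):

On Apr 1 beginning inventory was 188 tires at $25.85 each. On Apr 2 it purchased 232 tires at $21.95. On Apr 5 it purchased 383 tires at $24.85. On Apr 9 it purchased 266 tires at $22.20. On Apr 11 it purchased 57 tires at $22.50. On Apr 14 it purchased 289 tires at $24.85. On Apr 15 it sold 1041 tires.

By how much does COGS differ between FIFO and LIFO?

FIFO COGS: 188 @ $25.85 + 232 @ $21.95 + 383 @ $24.85 + 238 @ $22.20 = $24,753.35
LIFO COGS: 289 @ $24.85 + 57 @ $22.50 + 266 @ $22.20 + 383 @ $24.85 + 46 @ $21.95 = $24,896.60
Difference = |$24,753.35 − $24,896.60| = $143.25

$143.25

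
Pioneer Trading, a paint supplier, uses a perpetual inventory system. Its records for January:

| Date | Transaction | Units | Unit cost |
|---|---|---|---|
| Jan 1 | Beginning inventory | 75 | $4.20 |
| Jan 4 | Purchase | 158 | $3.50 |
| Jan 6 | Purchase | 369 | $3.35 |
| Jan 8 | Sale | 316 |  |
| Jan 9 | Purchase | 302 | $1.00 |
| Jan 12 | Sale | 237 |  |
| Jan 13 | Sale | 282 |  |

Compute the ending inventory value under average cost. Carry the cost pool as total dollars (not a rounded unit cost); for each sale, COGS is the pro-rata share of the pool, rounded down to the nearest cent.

Ending inventory = $152.75

After Jan 1: 75 on hand, pool $315.00 (≈ $4.2000 each)
After Jan 4: 233 on hand, pool $868.00 (≈ $3.7253 each)
After Jan 6: 602 on hand, pool $2,104.15 (≈ $3.4953 each)
Jan 8, sell 316: 316/602 × $2,104.15 → $1,104.50
After Jan 9: 588 on hand, pool $1,301.65 (≈ $2.2137 each)
Jan 12, sell 237: 237/588 × $1,301.65 → $524.64
Jan 13, sell 282: 282/351 × $777.01 → $624.26
Total COGS = $1,104.50 + $524.64 + $624.26 = $2,253.40
Ending inventory (cost pool remaining) = $152.75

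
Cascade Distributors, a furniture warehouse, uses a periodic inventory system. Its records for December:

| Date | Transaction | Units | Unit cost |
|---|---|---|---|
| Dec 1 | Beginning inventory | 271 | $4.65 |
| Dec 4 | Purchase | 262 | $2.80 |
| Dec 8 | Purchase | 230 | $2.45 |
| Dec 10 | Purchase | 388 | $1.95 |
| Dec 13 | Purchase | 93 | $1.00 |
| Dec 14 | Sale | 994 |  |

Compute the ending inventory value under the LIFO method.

Dec 14, 994 sold [LIFO — newest first]: 93 @ $1.00 + 388 @ $1.95 + 230 @ $2.45 + 262 @ $2.80 + 21 @ $4.65 = $2,244.35
Ending inventory: 250 @ $4.65 = $1,162.50

Ending inventory = $1,162.50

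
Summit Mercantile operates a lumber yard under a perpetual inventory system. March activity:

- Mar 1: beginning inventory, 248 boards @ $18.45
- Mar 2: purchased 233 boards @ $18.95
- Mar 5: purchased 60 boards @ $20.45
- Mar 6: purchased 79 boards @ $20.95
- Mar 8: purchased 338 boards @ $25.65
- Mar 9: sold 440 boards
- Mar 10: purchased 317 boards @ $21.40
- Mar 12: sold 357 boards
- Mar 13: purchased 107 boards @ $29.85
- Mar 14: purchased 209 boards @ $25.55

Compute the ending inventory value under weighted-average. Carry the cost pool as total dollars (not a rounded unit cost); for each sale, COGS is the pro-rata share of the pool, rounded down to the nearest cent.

After Mar 1: 248 on hand, pool $4,575.60 (≈ $18.4500 each)
After Mar 2: 481 on hand, pool $8,990.95 (≈ $18.6922 each)
After Mar 5: 541 on hand, pool $10,217.95 (≈ $18.8872 each)
After Mar 6: 620 on hand, pool $11,873.00 (≈ $19.1500 each)
After Mar 8: 958 on hand, pool $20,542.70 (≈ $21.4433 each)
Mar 9, sell 440: 440/958 × $20,542.70 → $9,435.06
After Mar 10: 835 on hand, pool $17,891.44 (≈ $21.4269 each)
Mar 12, sell 357: 357/835 × $17,891.44 → $7,649.39
After Mar 13: 585 on hand, pool $13,436.00 (≈ $22.9675 each)
After Mar 14: 794 on hand, pool $18,775.95 (≈ $23.6473 each)
Total COGS = $9,435.06 + $7,649.39 = $17,084.45
Ending inventory (cost pool remaining) = $18,775.95
Check: goods available $35,860.40 = COGS $17,084.45 + ending $18,775.95

Ending inventory = $18,775.95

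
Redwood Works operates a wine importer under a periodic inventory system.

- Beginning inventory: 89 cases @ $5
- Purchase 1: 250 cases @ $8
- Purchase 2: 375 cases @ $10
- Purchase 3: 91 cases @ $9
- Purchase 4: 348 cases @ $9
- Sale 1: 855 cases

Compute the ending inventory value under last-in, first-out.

Sale 1 (855) [LIFO — newest first]: 348 @ $9 + 91 @ $9 + 375 @ $10 + 41 @ $8 = $8,029
Ending inventory: 89 @ $5 + 209 @ $8 = $2,117

Ending inventory = $2,117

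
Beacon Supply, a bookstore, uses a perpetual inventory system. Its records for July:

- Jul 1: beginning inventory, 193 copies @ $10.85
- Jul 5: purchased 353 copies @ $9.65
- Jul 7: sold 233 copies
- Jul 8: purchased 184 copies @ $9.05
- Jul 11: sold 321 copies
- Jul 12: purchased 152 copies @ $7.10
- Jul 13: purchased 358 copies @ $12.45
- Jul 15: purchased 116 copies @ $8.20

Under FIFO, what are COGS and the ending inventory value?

Jul 7, 233 sold [FIFO — oldest first]: 193 @ $10.85 + 40 @ $9.65 = $2,480.05
Jul 11, 321 sold [FIFO — oldest first]: 313 @ $9.65 + 8 @ $9.05 = $3,092.85
Total COGS = $2,480.05 + $3,092.85 = $5,572.90
Ending inventory: 176 @ $9.05 + 152 @ $7.10 + 358 @ $12.45 + 116 @ $8.20 = $8,080.30
Check: goods available $13,653.20 = COGS $5,572.90 + ending $8,080.30

COGS = $5,572.90; ending inventory = $8,080.30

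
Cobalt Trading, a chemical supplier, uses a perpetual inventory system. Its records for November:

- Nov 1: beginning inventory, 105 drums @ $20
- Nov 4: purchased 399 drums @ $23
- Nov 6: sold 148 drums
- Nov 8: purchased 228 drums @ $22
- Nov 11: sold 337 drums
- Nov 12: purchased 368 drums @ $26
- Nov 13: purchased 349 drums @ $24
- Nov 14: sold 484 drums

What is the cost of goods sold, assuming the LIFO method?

COGS = $22,813

Nov 6, 148 sold [LIFO — newest first]: 148 @ $23 = $3,404
Nov 11, 337 sold [LIFO — newest first]: 228 @ $22 + 109 @ $23 = $7,523
Nov 14, 484 sold [LIFO — newest first]: 349 @ $24 + 135 @ $26 = $11,886
Total COGS = $3,404 + $7,523 + $11,886 = $22,813
Ending inventory: 105 @ $20 + 142 @ $23 + 233 @ $26 = $11,424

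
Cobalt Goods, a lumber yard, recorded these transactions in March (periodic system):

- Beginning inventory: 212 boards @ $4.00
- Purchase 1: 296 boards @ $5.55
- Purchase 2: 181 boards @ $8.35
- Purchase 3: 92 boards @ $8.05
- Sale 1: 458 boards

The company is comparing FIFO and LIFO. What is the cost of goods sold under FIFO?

FIFO COGS: 212 @ $4.00 + 246 @ $5.55 = $2,213.30
LIFO COGS: 92 @ $8.05 + 181 @ $8.35 + 185 @ $5.55 = $3,278.70

COGS = $2,213.30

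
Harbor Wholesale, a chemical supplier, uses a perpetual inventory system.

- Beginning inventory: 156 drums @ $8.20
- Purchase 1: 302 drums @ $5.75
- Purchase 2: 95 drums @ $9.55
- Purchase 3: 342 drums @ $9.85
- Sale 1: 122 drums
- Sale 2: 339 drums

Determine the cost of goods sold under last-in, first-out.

COGS = $4,413.95

Sale 1 (122) [LIFO — newest first]: 122 @ $9.85 = $1,201.70
Sale 2 (339) [LIFO — newest first]: 220 @ $9.85 + 95 @ $9.55 + 24 @ $5.75 = $3,212.25
Total COGS = $1,201.70 + $3,212.25 = $4,413.95
Ending inventory: 156 @ $8.20 + 278 @ $5.75 = $2,877.70
Check: goods available $7,291.65 = COGS $4,413.95 + ending $2,877.70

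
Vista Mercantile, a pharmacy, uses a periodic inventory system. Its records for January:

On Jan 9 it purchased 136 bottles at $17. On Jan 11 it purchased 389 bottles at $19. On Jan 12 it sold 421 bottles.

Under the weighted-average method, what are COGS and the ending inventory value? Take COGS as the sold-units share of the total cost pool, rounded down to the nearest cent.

COGS = $7,780.88; ending inventory = $1,922.12

Jan 12, sell 421: 421/525 × $9,703.00 → $7,780.88
Ending inventory (cost pool remaining) = $1,922.12
Check: goods available $9,703.00 = COGS $7,780.88 + ending $1,922.12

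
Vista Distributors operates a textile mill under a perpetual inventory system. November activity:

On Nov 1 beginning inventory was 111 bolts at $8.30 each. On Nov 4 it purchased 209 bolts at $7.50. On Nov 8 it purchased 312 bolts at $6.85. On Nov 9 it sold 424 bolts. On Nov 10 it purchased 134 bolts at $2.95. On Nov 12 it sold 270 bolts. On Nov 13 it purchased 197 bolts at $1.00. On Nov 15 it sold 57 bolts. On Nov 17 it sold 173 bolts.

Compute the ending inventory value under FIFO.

Ending inventory = $39.00

Nov 9, 424 sold [FIFO — oldest first]: 111 @ $8.30 + 209 @ $7.50 + 104 @ $6.85 = $3,201.20
Nov 12, 270 sold [FIFO — oldest first]: 208 @ $6.85 + 62 @ $2.95 = $1,607.70
Nov 15, 57 sold [FIFO — oldest first]: 57 @ $2.95 = $168.15
Nov 17, 173 sold [FIFO — oldest first]: 15 @ $2.95 + 158 @ $1.00 = $202.25
Total COGS = $3,201.20 + $1,607.70 + $168.15 + $202.25 = $5,179.30
Ending inventory: 39 @ $1.00 = $39.00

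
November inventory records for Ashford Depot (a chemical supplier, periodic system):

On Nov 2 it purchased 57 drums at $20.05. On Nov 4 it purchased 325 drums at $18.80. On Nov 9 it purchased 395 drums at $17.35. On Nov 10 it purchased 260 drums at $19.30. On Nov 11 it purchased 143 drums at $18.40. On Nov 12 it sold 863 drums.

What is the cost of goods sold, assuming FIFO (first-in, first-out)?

Nov 12, 863 sold [FIFO — oldest first]: 57 @ $20.05 + 325 @ $18.80 + 395 @ $17.35 + 86 @ $19.30 = $15,765.90
Ending inventory: 174 @ $19.30 + 143 @ $18.40 = $5,989.40
Check: goods available $21,755.30 = COGS $15,765.90 + ending $5,989.40

COGS = $15,765.90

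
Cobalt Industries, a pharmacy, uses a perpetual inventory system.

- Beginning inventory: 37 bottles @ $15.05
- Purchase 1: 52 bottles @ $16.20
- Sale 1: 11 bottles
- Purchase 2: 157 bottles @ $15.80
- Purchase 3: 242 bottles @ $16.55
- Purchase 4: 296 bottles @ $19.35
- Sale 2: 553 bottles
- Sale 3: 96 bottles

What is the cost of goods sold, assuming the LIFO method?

COGS = $11,664.70

Sale 1 (11) [LIFO — newest first]: 11 @ $16.20 = $178.20
Sale 2 (553) [LIFO — newest first]: 296 @ $19.35 + 242 @ $16.55 + 15 @ $15.80 = $9,969.70
Sale 3 (96) [LIFO — newest first]: 96 @ $15.80 = $1,516.80
Total COGS = $178.20 + $9,969.70 + $1,516.80 = $11,664.70
Ending inventory: 37 @ $15.05 + 41 @ $16.20 + 46 @ $15.80 = $1,947.85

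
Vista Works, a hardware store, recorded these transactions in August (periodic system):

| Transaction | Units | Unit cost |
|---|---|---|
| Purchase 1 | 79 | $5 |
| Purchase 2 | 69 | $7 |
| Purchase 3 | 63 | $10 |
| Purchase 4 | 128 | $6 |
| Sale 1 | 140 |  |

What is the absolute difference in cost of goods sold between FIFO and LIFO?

FIFO COGS: 79 @ $5 + 61 @ $7 = $822
LIFO COGS: 128 @ $6 + 12 @ $10 = $888
Difference = |$822 − $888| = $66

$66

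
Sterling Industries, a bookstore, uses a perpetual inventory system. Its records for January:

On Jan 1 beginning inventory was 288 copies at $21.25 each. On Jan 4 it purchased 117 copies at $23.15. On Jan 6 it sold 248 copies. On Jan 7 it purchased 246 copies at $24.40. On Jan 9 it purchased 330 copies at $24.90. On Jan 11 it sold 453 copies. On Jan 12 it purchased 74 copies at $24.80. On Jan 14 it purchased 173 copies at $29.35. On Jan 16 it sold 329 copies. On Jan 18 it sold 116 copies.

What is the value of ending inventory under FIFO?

Ending inventory = $2,406.70

Jan 6, 248 sold [FIFO — oldest first]: 248 @ $21.25 = $5,270.00
Jan 11, 453 sold [FIFO — oldest first]: 40 @ $21.25 + 117 @ $23.15 + 246 @ $24.40 + 50 @ $24.90 = $10,805.95
Jan 16, 329 sold [FIFO — oldest first]: 280 @ $24.90 + 49 @ $24.80 = $8,187.20
Jan 18, 116 sold [FIFO — oldest first]: 25 @ $24.80 + 91 @ $29.35 = $3,290.85
Total COGS = $5,270.00 + $10,805.95 + $8,187.20 + $3,290.85 = $27,554.00
Ending inventory: 82 @ $29.35 = $2,406.70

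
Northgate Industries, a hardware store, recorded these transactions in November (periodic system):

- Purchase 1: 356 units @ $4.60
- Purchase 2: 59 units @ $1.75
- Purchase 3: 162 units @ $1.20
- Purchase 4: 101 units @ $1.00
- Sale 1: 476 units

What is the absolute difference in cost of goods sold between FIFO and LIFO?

$707.00

FIFO COGS: 356 @ $4.60 + 59 @ $1.75 + 61 @ $1.20 = $1,814.05
LIFO COGS: 101 @ $1.00 + 162 @ $1.20 + 59 @ $1.75 + 154 @ $4.60 = $1,107.05
Difference = |$1,814.05 − $1,107.05| = $707.00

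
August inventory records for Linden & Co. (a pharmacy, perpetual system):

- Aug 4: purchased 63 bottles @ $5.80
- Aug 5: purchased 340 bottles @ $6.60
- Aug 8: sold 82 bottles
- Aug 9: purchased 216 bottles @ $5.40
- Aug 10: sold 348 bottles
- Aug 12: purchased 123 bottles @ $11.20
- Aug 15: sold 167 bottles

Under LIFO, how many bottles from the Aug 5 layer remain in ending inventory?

Aug 8, 82 sold [LIFO — newest first]: 82 @ $6.60 = $541.20
Aug 10, 348 sold [LIFO — newest first]: 216 @ $5.40 + 132 @ $6.60 = $2,037.60
Aug 15, 167 sold [LIFO — newest first]: 123 @ $11.20 + 44 @ $6.60 = $1,668.00
Total COGS = $541.20 + $2,037.60 + $1,668.00 = $4,246.80
Ending inventory: 63 @ $5.80 + 82 @ $6.60 = $906.60

82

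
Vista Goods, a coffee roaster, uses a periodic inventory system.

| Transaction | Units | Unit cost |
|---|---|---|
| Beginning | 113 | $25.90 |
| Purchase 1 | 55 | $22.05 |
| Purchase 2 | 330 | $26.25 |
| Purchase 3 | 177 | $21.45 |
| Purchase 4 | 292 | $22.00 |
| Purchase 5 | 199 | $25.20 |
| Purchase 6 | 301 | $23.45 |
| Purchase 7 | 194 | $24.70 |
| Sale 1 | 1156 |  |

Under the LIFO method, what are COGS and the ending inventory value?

Sale 1 (1156) [LIFO — newest first]: 194 @ $24.70 + 301 @ $23.45 + 199 @ $25.20 + 292 @ $22.00 + 170 @ $21.45 = $26,935.55
Ending inventory: 113 @ $25.90 + 55 @ $22.05 + 330 @ $26.25 + 7 @ $21.45 = $12,952.10
Check: goods available $39,887.65 = COGS $26,935.55 + ending $12,952.10

COGS = $26,935.55; ending inventory = $12,952.10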